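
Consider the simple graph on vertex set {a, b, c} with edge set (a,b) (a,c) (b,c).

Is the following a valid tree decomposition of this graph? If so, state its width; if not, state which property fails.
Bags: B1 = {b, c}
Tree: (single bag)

A tree decomposition must satisfy three properties: every vertex lies in some bag; for every edge, both endpoints lie together in some bag; and for every vertex, the bags containing it form a connected subtree. Here vertex a appears in no bag, so the decomposition is invalid.

No — vertex a appears in no bag.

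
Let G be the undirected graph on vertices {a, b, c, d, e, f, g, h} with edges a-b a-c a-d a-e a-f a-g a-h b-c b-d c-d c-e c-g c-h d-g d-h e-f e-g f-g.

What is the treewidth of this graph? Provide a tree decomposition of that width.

Treewidth 3.
One optimal decomposition is:
Bags: B1 = {a, c, d, g}  B2 = {a, b, c, d}  B3 = {a, c, e, g}  B4 = {a, e, f, g}  B5 = {a, c, d, h}
Tree: B1–B2, B1–B3, B3–B4, B1–B5

Every bag has size at most 4, so the width is 4 − 1 = 3 and tw(G) ≤ 3. On the other hand G contains the 4-clique {a, c, d, g}. A clique must lie in a single bag of any decomposition, so no decomposition can have width below 3. Therefore the treewidth is 3.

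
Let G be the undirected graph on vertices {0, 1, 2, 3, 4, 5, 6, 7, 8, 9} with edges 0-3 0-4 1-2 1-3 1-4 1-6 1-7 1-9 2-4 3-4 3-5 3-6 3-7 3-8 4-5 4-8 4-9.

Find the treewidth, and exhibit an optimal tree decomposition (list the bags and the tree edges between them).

Treewidth 2.
Bags: B1 = {1, 3, 7}  B2 = {1, 3, 4}  B3 = {1, 2, 4}  B4 = {3, 4, 8}  B5 = {3, 4, 5}  B6 = {0, 3, 4}  B7 = {1, 4, 9}  B8 = {1, 3, 6}
Tree: B1–B2, B2–B3, B2–B4, B2–B5, B4–B6, B3–B7, B1–B8

Each bag holds 3 vertices, so the decomposition has width 2, which upper-bounds the treewidth. For the lower bound, the 3 vertices {1, 4, 9} are pairwise adjacent, and any tree decomposition puts a clique entirely inside one bag — forcing width ≥ 2. Hence tw(G) = 2 exactly.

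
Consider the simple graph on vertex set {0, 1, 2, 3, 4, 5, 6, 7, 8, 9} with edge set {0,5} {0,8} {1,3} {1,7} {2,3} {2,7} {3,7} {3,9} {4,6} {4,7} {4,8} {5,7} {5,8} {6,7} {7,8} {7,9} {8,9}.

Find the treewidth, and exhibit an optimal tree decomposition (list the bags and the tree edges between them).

Every bag has size at most 3, so the width is 3 − 1 = 2 and tw(G) ≤ 2. On the other hand G contains the 3-clique {0, 5, 8}. A clique must lie in a single bag of any decomposition, so no decomposition can have width below 2. Combining the bounds, tw(G) = 2.

Treewidth 2.
Bags: B1 = {7, 8, 9}  B2 = {3, 7, 9}  B3 = {4, 7, 8}  B4 = {5, 7, 8}  B5 = {0, 5, 8}  B6 = {1, 3, 7}  B7 = {4, 6, 7}  B8 = {2, 3, 7}
Tree: B1–B2, B1–B3, B3–B4, B4–B5, B2–B6, B3–B7, B6–B8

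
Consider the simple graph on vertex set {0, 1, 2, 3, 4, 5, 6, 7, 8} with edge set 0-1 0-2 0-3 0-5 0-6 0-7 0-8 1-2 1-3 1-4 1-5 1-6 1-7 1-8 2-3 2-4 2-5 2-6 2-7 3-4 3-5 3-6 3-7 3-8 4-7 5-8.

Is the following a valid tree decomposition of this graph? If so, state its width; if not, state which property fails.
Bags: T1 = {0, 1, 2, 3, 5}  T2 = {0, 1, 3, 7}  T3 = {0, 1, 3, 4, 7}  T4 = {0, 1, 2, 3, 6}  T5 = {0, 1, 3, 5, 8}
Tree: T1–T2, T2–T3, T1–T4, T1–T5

A tree decomposition must satisfy three properties: every vertex lies in some bag; for every edge, both endpoints lie together in some bag; and for every vertex, the bags containing it form a connected subtree. Here edge (2,7) lies in no bag, so the decomposition is invalid.

No — edge (2,7) lies in no bag.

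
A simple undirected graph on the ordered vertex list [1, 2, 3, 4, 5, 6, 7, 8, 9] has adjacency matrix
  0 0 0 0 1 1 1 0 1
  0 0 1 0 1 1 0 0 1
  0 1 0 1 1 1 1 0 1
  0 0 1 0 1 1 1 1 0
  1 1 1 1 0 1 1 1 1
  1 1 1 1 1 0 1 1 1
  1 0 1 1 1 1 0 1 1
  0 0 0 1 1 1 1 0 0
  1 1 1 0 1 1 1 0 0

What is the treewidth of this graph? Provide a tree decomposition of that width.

Every bag has size at most 5, so the width is 5 − 1 = 4 and tw(G) ≤ 4. For the lower bound, the 5 vertices {2, 3, 5, 6, 9} are pairwise adjacent, and any tree decomposition puts a clique entirely inside one bag — forcing width ≥ 4. Combining the bounds, tw(G) = 4.

Treewidth 4.
One such decomposition:
Bags: B1 = {3, 5, 6, 7, 9}  B2 = {2, 3, 5, 6, 9}  B3 = {1, 5, 6, 7, 9}  B4 = {3, 4, 5, 6, 7}  B5 = {4, 5, 6, 7, 8}
Tree: B1–B2, B1–B3, B1–B4, B4–B5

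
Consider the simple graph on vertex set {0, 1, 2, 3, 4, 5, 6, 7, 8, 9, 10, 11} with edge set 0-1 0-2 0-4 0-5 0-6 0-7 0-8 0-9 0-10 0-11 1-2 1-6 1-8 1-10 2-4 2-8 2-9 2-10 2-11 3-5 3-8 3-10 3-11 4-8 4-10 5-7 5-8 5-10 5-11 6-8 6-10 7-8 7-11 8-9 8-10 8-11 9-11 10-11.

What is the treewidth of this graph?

A width-4 tree decomposition is:
Bags: B1 = {0, 2, 4, 8, 10}  B2 = {0, 2, 8, 10, 11}  B3 = {0, 2, 8, 9, 11}  B4 = {0, 5, 8, 10, 11}  B5 = {0, 5, 7, 8, 11}  B6 = {3, 5, 8, 10, 11}  B7 = {0, 1, 2, 8, 10}  B8 = {0, 1, 6, 8, 10}
Tree: B1–B2, B2–B3, B2–B4, B4–B5, B4–B6, B2–B7, B7–B8
The largest bag has 5 vertices, giving width 4; this decomposition certifies tw(G) ≤ 4. On the other hand G contains the 5-clique {0, 2, 8, 9, 11}. A clique must lie in a single bag of any decomposition, so no decomposition can have width below 4. The upper and lower bounds meet at 4, so that is the treewidth.

4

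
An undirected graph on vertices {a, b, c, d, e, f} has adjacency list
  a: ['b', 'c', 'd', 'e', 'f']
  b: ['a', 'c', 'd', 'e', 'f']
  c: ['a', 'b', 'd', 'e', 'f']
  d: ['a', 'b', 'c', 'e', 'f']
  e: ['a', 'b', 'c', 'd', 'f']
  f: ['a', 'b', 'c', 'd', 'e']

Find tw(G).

5

A width-5 tree decomposition is:
Bags: B1 = {a, b, c, d, e, f}
Tree: (single bag)
With just one bag of size 6, the width is 6 − 1 = 5, so tw(G) ≤ 5. On the other hand G contains the 6-clique {a, b, c, d, e, f}. A clique must lie in a single bag of any decomposition, so no decomposition can have width below 5. Combining the bounds, tw(G) = 5.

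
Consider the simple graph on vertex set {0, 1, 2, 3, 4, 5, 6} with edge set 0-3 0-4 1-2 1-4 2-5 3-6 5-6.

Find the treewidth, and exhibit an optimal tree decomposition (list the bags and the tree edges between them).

Treewidth 2.
Bags: B1 = {3, 5, 6}  B2 = {2, 3, 5}  B3 = {1, 2, 3}  B4 = {1, 3, 4}  B5 = {0, 3, 4}
Tree: B1–B2, B2–B3, B3–B4, B4–B5

The largest bag has 3 vertices, giving width 2; this decomposition certifies tw(G) ≤ 2. The edges 3–6–5–2–1–4–0–3 form a cycle, so G is not a tree and its treewidth is at least 2. Hence tw(G) = 2 exactly.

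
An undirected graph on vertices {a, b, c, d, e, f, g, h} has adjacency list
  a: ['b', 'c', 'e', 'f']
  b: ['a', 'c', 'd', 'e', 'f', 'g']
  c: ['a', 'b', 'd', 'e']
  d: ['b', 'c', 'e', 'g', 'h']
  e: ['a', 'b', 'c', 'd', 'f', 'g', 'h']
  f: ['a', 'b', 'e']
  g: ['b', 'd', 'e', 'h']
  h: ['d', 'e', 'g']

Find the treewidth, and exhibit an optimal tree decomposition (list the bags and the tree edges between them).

Treewidth 3.
One such decomposition:
Bags: B1 = {b, c, d, e}  B2 = {a, b, c, e}  B3 = {b, d, e, g}  B4 = {d, e, g, h}  B5 = {a, b, e, f}
Tree: B1–B2, B1–B3, B3–B4, B2–B5

The largest bag has 4 vertices, giving width 3; this decomposition certifies tw(G) ≤ 3. For the lower bound, the 4 vertices {d, e, g, h} are pairwise adjacent, and any tree decomposition puts a clique entirely inside one bag — forcing width ≥ 3. Therefore the treewidth is 3.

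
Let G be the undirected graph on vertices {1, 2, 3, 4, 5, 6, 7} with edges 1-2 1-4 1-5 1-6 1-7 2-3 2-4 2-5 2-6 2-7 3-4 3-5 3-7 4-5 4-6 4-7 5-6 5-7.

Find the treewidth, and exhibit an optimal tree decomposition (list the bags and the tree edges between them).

Treewidth 4.
Bags: B1 = {1, 2, 4, 5, 6}  B2 = {1, 2, 4, 5, 7}  B3 = {2, 3, 4, 5, 7}
Tree: B1–B2, B2–B3

Each bag holds 5 vertices, so the decomposition has width 4, which upper-bounds the treewidth. On the other hand G contains the 5-clique {1, 2, 4, 5, 6}. A clique must lie in a single bag of any decomposition, so no decomposition can have width below 4. The upper and lower bounds meet at 4, so that is the treewidth.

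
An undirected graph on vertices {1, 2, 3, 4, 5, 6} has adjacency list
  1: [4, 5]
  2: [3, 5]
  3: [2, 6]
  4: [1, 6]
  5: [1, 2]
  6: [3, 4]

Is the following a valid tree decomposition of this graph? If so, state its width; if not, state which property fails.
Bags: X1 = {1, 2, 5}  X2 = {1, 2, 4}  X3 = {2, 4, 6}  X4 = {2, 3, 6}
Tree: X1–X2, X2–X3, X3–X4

Every vertex of G appears in some bag (union = {1, 2, 3, 4, 5, 6}); every edge is covered by a bag; and for each vertex v the set of bags containing v is connected in the bag tree. The decomposition is therefore valid. The largest bag has 3 vertices, so the width is 2.

Yes; width 2.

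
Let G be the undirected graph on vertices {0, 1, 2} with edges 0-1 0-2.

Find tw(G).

A width-1 tree decomposition is:
Bags: B1 = {0, 2}  B2 = {0, 1}
Tree: B1–B2
Each bag holds 2 vertices, so the decomposition has width 1, which upper-bounds the treewidth. Since G has at least one edge (e.g. 0–2), it is not an edgeless graph, so tw(G) ≥ 1. The upper and lower bounds meet at 1, so that is the treewidth.

1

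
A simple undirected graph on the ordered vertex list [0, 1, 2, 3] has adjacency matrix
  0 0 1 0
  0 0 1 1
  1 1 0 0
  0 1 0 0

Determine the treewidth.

1

A width-1 tree decomposition is:
Bags: B1 = {0, 2}  B2 = {1, 2}  B3 = {1, 3}
Tree: B1–B2, B2–B3
Each bag holds 2 vertices, so the decomposition has width 1, which upper-bounds the treewidth. Since G has at least one edge (e.g. 0–2), it is not an edgeless graph, so tw(G) ≥ 1. The upper and lower bounds meet at 1, so that is the treewidth.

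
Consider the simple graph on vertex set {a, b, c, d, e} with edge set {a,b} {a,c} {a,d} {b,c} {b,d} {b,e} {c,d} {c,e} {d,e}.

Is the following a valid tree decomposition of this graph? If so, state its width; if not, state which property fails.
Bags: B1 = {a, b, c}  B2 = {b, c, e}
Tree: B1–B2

A tree decomposition must satisfy three properties: every vertex lies in some bag; for every edge, both endpoints lie together in some bag; and for every vertex, the bags containing it form a connected subtree. Here vertex d appears in no bag, so the decomposition is invalid.

No — vertex d appears in no bag.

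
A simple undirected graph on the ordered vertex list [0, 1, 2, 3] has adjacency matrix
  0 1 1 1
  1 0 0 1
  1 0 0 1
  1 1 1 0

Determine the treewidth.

A width-2 tree decomposition is:
Bags: B1 = {0, 2, 3}  B2 = {0, 1, 3}
Tree: B1–B2
The largest bag has 3 vertices, giving width 2; this decomposition certifies tw(G) ≤ 2. For the lower bound, the 3 vertices {0, 1, 3} are pairwise adjacent, and any tree decomposition puts a clique entirely inside one bag — forcing width ≥ 2. Combining the bounds, tw(G) = 2.

2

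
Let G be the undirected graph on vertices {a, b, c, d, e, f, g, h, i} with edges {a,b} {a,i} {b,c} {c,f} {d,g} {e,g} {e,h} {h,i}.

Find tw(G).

1

A width-1 tree decomposition is:
Bags: B1 = {c, f}  B2 = {b, c}  B3 = {a, b}  B4 = {a, i}  B5 = {h, i}  B6 = {e, h}  B7 = {e, g}  B8 = {d, g}
Tree: B1–B2, B2–B3, B3–B4, B4–B5, B5–B6, B6–B7, B7–B8
The largest bag has 2 vertices, giving width 1; this decomposition certifies tw(G) ≤ 1. Any graph with an edge has treewidth ≥ 1, and G has the edge f–c. The upper and lower bounds meet at 1, so that is the treewidth.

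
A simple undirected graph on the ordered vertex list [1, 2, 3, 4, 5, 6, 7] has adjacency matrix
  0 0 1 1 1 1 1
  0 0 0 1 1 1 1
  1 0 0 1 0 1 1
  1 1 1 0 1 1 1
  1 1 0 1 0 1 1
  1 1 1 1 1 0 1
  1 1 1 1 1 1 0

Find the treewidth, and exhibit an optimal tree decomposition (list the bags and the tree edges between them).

The largest bag has 5 vertices, giving width 4; this decomposition certifies tw(G) ≤ 4. On the other hand G contains the 5-clique {1, 3, 4, 6, 7}. A clique must lie in a single bag of any decomposition, so no decomposition can have width below 4. Hence tw(G) = 4 exactly.

Treewidth 4.
One optimal decomposition is:
Bags: B1 = {1, 3, 4, 6, 7}  B2 = {1, 4, 5, 6, 7}  B3 = {2, 4, 5, 6, 7}
Tree: B1–B2, B2–B3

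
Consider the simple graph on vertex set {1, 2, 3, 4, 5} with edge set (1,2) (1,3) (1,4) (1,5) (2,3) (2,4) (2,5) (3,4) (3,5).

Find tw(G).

3

A width-3 tree decomposition is:
Bags: B1 = {1, 2, 3, 5}  B2 = {1, 2, 3, 4}
Tree: B1–B2
The largest bag has 4 vertices, giving width 3; this decomposition certifies tw(G) ≤ 3. Conversely, {1, 2, 3, 4} is a clique of size 4, and the vertices of any clique must share a bag in every tree decomposition; so some bag has ≥ 4 vertices and tw(G) ≥ 3. Combining the bounds, tw(G) = 3.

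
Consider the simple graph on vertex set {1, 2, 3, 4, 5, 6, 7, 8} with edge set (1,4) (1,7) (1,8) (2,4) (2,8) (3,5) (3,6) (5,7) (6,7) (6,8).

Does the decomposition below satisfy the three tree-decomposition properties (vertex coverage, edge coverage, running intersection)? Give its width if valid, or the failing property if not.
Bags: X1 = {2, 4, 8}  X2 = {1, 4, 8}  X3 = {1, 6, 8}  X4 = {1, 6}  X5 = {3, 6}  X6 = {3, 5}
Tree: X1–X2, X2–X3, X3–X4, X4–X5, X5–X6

No — vertex 7 appears in no bag.

A tree decomposition must satisfy three properties: every vertex lies in some bag; for every edge, both endpoints lie together in some bag; and for every vertex, the bags containing it form a connected subtree. Here vertex 7 appears in no bag, so the decomposition is invalid.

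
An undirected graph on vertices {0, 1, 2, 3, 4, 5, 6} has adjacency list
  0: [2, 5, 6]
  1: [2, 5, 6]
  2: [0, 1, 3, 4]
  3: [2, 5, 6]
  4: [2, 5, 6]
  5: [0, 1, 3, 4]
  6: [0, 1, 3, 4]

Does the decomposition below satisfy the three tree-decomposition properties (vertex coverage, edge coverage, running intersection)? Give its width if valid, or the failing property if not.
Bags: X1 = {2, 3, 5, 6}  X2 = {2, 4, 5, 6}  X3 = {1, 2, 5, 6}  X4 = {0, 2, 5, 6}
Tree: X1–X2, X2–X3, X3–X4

Yes; width 3.

Every vertex of G appears in some bag (union = {0, 1, 2, 3, 4, 5, 6}); every edge is covered by a bag; and for each vertex v the set of bags containing v is connected in the bag tree. The decomposition is therefore valid. The largest bag has 4 vertices, so the width is 3.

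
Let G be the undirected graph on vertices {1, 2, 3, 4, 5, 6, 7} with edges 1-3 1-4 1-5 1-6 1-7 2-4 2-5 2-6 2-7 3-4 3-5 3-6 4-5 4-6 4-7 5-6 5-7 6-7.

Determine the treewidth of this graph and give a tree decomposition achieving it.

Treewidth 4.
One such decomposition:
Bags: B1 = {1, 4, 5, 6, 7}  B2 = {1, 3, 4, 5, 6}  B3 = {2, 4, 5, 6, 7}
Tree: B1–B2, B1–B3

Each bag holds 5 vertices, so the decomposition has width 4, which upper-bounds the treewidth. Conversely, {1, 3, 4, 5, 6} is a clique of size 5, and the vertices of any clique must share a bag in every tree decomposition; so some bag has ≥ 5 vertices and tw(G) ≥ 4. Therefore the treewidth is 4.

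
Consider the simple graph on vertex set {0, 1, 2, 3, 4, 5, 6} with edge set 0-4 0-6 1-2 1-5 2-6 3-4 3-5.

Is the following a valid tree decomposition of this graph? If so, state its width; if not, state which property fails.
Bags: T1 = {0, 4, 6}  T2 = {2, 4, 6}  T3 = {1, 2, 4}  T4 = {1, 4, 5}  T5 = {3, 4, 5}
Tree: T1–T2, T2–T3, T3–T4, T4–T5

Yes; width 2.

Vertex coverage: the bags together contain {0, 1, 2, 3, 4, 5, 6}, the full vertex set. Edge coverage: each edge of G has both endpoints in at least one bag. Running intersection: for every vertex, the bags containing it form a connected subtree. All three properties hold, so this is a valid tree decomposition of width max|bag| − 1 = 2, and hence tw(G) ≤ 2.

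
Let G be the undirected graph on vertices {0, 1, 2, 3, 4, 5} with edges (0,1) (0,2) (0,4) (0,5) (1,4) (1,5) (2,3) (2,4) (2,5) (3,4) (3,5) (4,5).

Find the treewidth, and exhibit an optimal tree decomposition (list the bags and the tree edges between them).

The largest bag has 4 vertices, giving width 3; this decomposition certifies tw(G) ≤ 3. On the other hand G contains the 4-clique {0, 1, 4, 5}. A clique must lie in a single bag of any decomposition, so no decomposition can have width below 3. Therefore the treewidth is 3.

Treewidth 3.
One optimal decomposition is:
Bags: B1 = {0, 2, 4, 5}  B2 = {0, 1, 4, 5}  B3 = {2, 3, 4, 5}
Tree: B1–B2, B1–B3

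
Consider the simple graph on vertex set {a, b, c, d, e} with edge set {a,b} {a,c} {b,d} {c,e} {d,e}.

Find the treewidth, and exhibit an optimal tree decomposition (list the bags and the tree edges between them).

Treewidth 2.
One optimal decomposition is:
Bags: B1 = {c, d, e}  B2 = {b, c, d}  B3 = {a, b, c}
Tree: B1–B2, B2–B3

Every bag has size at most 3, so the width is 3 − 1 = 2 and tw(G) ≤ 2. For the lower bound, G contains the cycle c–e–d–b–a–c, so G is not a forest; only forests have treewidth ≤ 1, hence tw(G) ≥ 2. Combining the bounds, tw(G) = 2.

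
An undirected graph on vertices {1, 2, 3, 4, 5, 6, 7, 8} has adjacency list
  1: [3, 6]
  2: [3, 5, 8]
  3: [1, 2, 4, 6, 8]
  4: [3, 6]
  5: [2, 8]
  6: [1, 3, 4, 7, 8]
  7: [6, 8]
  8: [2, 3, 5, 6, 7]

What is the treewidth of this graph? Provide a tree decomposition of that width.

Treewidth 2.
One optimal decomposition is:
Bags: B1 = {3, 6, 8}  B2 = {2, 3, 8}  B3 = {2, 5, 8}  B4 = {1, 3, 6}  B5 = {6, 7, 8}  B6 = {3, 4, 6}
Tree: B1–B2, B2–B3, B1–B4, B1–B5, B1–B6

Every bag has size at most 3, so the width is 3 − 1 = 2 and tw(G) ≤ 2. On the other hand G contains the 3-clique {2, 3, 8}. A clique must lie in a single bag of any decomposition, so no decomposition can have width below 2. Hence tw(G) = 2 exactly.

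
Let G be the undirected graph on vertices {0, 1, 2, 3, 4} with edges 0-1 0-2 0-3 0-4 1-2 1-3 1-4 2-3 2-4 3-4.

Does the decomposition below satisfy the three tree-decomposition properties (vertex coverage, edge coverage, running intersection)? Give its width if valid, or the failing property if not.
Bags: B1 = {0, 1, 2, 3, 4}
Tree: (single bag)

Every vertex of G appears in some bag (union = {0, 1, 2, 3, 4}); every edge is covered by a bag; and for each vertex v the set of bags containing v is connected in the bag tree. The decomposition is therefore valid. The largest bag has 5 vertices, so the width is 4.

Yes; width 4.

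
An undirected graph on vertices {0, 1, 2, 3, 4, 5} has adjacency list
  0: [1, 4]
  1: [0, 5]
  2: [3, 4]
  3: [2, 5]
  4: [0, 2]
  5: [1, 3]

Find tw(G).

A width-2 tree decomposition is:
Bags: B1 = {2, 3, 4}  B2 = {0, 3, 4}  B3 = {0, 1, 3}  B4 = {1, 3, 5}
Tree: B1–B2, B2–B3, B3–B4
Each bag holds 3 vertices, so the decomposition has width 2, which upper-bounds the treewidth. Since 3–2–4–0–1–5–3 is a cycle in G, G is not acyclic. Forests are exactly the graphs of treewidth ≤ 1, so tw(G) ≥ 2. Hence tw(G) = 2 exactly.

2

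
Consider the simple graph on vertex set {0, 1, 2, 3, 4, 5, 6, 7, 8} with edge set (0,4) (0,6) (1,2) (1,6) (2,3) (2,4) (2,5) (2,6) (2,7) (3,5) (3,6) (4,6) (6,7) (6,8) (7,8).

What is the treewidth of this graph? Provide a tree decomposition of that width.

Treewidth 2.
One such decomposition:
Bags: B1 = {2, 4, 6}  B2 = {1, 2, 6}  B3 = {2, 6, 7}  B4 = {0, 4, 6}  B5 = {6, 7, 8}  B6 = {2, 3, 6}  B7 = {2, 3, 5}
Tree: B1–B2, B1–B3, B1–B4, B3–B5, B3–B6, B6–B7

Each bag holds 3 vertices, so the decomposition has width 2, which upper-bounds the treewidth. For the lower bound, the 3 vertices {2, 3, 5} are pairwise adjacent, and any tree decomposition puts a clique entirely inside one bag — forcing width ≥ 2. The upper and lower bounds meet at 2, so that is the treewidth.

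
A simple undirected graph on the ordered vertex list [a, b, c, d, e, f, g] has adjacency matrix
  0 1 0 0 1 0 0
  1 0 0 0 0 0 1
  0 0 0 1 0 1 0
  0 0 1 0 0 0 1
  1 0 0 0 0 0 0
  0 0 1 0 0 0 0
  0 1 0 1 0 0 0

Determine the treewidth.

1

A width-1 tree decomposition is:
Bags: B1 = {a, e}  B2 = {a, b}  B3 = {b, g}  B4 = {d, g}  B5 = {c, d}  B6 = {c, f}
Tree: B1–B2, B2–B3, B3–B4, B4–B5, B5–B6
Each bag holds 2 vertices, so the decomposition has width 1, which upper-bounds the treewidth. Since G has at least one edge (e.g. e–a), it is not an edgeless graph, so tw(G) ≥ 1. Combining the bounds, tw(G) = 1.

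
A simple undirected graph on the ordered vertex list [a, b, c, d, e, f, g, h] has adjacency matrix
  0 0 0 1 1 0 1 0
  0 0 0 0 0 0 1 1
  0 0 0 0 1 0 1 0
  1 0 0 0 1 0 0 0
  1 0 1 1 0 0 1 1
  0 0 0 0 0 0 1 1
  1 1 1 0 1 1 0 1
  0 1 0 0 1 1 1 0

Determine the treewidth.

A width-2 tree decomposition is:
Bags: B1 = {e, g, h}  B2 = {f, g, h}  B3 = {b, g, h}  B4 = {c, e, g}  B5 = {a, e, g}  B6 = {a, d, e}
Tree: B1–B2, B2–B3, B1–B4, B1–B5, B5–B6
The largest bag has 3 vertices, giving width 2; this decomposition certifies tw(G) ≤ 2. For the lower bound, the 3 vertices {a, d, e} are pairwise adjacent, and any tree decomposition puts a clique entirely inside one bag — forcing width ≥ 2. Hence tw(G) = 2 exactly.

2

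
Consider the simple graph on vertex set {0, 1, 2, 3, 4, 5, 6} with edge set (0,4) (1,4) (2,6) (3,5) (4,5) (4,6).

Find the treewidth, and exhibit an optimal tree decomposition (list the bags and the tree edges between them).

Every bag has size at most 2, so the width is 2 − 1 = 1 and tw(G) ≤ 1. Any graph with an edge has treewidth ≥ 1, and G has the edge 4–0. Combining the bounds, tw(G) = 1.

Treewidth 1.
One optimal decomposition is:
Bags: B1 = {0, 4}  B2 = {4, 6}  B3 = {2, 6}  B4 = {4, 5}  B5 = {1, 4}  B6 = {3, 5}
Tree: B1–B2, B2–B3, B2–B4, B4–B5, B4–B6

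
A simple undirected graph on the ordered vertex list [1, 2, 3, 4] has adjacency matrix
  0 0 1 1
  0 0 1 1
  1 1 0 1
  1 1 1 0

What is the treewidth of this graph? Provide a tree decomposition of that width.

Each bag holds 3 vertices, so the decomposition has width 2, which upper-bounds the treewidth. Conversely, {1, 3, 4} is a clique of size 3, and the vertices of any clique must share a bag in every tree decomposition; so some bag has ≥ 3 vertices and tw(G) ≥ 2. Combining the bounds, tw(G) = 2.

Treewidth 2.
One such decomposition:
Bags: B1 = {1, 3, 4}  B2 = {2, 3, 4}
Tree: B1–B2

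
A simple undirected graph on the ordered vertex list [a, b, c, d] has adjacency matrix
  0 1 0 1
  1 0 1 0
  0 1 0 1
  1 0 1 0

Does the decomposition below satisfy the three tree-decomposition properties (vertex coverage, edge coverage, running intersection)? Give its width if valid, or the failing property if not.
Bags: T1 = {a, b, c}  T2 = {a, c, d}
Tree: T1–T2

Every vertex of G appears in some bag (union = {a, b, c, d}); every edge is covered by a bag; and for each vertex v the set of bags containing v is connected in the bag tree. The decomposition is therefore valid. The largest bag has 3 vertices, so the width is 2.

Yes; width 2.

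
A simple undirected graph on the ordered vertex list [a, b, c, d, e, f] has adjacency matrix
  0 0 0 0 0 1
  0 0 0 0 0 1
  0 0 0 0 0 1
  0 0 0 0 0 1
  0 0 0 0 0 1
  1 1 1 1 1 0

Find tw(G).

A width-1 tree decomposition is:
Bags: B1 = {c, f}  B2 = {d, f}  B3 = {a, f}  B4 = {e, f}  B5 = {b, f}
Tree: B1–B2, B1–B3, B2–B4, B2–B5
Each bag holds 2 vertices, so the decomposition has width 1, which upper-bounds the treewidth. G has an edge, so its treewidth is at least 1. Combining the bounds, tw(G) = 1.

1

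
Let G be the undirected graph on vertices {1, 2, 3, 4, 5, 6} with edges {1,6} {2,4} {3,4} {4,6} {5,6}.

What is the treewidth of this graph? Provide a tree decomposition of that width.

Each bag holds 2 vertices, so the decomposition has width 1, which upper-bounds the treewidth. G has an edge, so its treewidth is at least 1. Therefore the treewidth is 1.

Treewidth 1.
Bags: B1 = {4, 6}  B2 = {2, 4}  B3 = {5, 6}  B4 = {1, 6}  B5 = {3, 4}
Tree: B1–B2, B1–B3, B1–B4, B1–B5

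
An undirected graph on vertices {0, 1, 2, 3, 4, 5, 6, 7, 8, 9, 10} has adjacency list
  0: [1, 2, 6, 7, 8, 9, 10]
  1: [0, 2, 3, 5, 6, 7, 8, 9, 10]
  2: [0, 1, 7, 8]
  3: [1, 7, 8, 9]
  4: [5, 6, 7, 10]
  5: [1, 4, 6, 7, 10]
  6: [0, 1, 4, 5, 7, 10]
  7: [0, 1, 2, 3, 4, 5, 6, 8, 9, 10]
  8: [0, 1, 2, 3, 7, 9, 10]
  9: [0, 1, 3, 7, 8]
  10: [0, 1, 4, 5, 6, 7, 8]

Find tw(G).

4

A width-4 tree decomposition is:
Bags: B1 = {1, 5, 6, 7, 10}  B2 = {4, 5, 6, 7, 10}  B3 = {0, 1, 6, 7, 10}  B4 = {0, 1, 7, 8, 10}  B5 = {0, 1, 7, 8, 9}  B6 = {0, 1, 2, 7, 8}  B7 = {1, 3, 7, 8, 9}
Tree: B1–B2, B1–B3, B3–B4, B4–B5, B5–B6, B5–B7
The largest bag has 5 vertices, giving width 4; this decomposition certifies tw(G) ≤ 4. On the other hand G contains the 5-clique {0, 1, 7, 8, 9}. A clique must lie in a single bag of any decomposition, so no decomposition can have width below 4. Combining the bounds, tw(G) = 4.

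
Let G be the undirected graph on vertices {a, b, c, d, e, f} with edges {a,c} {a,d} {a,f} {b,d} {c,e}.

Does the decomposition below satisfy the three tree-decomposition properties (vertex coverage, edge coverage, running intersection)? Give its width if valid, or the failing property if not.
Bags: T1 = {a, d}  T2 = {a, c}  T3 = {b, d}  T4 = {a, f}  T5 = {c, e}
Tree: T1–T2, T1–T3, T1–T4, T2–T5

Every vertex of G appears in some bag (union = {a, b, c, d, e, f}); every edge is covered by a bag; and for each vertex v the set of bags containing v is connected in the bag tree. The decomposition is therefore valid. The largest bag has 2 vertices, so the width is 1.

Yes; width 1.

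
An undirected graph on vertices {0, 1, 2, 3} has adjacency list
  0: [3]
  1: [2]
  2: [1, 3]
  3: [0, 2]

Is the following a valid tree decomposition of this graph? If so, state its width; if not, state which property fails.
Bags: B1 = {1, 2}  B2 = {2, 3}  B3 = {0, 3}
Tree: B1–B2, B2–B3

Every vertex of G appears in some bag (union = {0, 1, 2, 3}); every edge is covered by a bag; and for each vertex v the set of bags containing v is connected in the bag tree. The decomposition is therefore valid. The largest bag has 2 vertices, so the width is 1.

Yes; width 1.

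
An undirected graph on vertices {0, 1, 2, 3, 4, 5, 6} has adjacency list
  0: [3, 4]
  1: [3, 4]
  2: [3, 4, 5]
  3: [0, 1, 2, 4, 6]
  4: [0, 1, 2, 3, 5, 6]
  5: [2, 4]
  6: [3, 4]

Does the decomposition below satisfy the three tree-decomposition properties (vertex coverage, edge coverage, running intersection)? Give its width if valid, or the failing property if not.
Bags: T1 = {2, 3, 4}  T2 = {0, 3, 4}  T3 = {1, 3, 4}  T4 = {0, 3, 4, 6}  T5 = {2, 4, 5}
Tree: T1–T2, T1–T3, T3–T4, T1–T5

No — bags containing vertex 0 are not connected in the tree.

A tree decomposition must satisfy three properties: every vertex lies in some bag; for every edge, both endpoints lie together in some bag; and for every vertex, the bags containing it form a connected subtree. Here bags containing vertex 0 are not connected in the tree, so the decomposition is invalid.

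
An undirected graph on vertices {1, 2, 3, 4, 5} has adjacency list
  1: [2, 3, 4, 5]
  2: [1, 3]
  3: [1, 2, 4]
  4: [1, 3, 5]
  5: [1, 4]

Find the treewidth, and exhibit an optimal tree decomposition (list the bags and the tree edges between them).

Each bag holds 3 vertices, so the decomposition has width 2, which upper-bounds the treewidth. Conversely, {1, 2, 3} is a clique of size 3, and the vertices of any clique must share a bag in every tree decomposition; so some bag has ≥ 3 vertices and tw(G) ≥ 2. Therefore the treewidth is 2.

Treewidth 2.
One such decomposition:
Bags: B1 = {1, 3, 4}  B2 = {1, 2, 3}  B3 = {1, 4, 5}
Tree: B1–B2, B1–B3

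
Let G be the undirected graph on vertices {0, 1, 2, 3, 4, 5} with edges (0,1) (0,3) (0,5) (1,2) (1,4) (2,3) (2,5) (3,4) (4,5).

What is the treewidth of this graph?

3

A width-3 tree decomposition is:
Bags: B1 = {0, 1, 2, 4}  B2 = {0, 2, 4, 5}  B3 = {0, 2, 3, 4}
Tree: B1–B2, B2–B3
Each bag holds 4 vertices, so the decomposition has width 3, which upper-bounds the treewidth. For the lower bound: the 4 vertex sets {0,1}, {2,5}, {4}, {3} are disjoint, each induces a connected subgraph, and every pair is joined by at least one edge of G. Contracting each set to a single vertex therefore yields K_{4} as a minor, and since treewidth is minor-monotone, tw(G) ≥ tw(K_{4}) = 3. Hence tw(G) = 3 exactly.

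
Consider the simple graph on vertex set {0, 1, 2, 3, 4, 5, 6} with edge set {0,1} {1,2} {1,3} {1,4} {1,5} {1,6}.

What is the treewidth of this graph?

1

A width-1 tree decomposition is:
Bags: B1 = {1, 2}  B2 = {1, 3}  B3 = {1, 5}  B4 = {1, 6}  B5 = {1, 4}  B6 = {0, 1}
Tree: B1–B2, B1–B3, B3–B4, B4–B5, B5–B6
Each bag holds 2 vertices, so the decomposition has width 1, which upper-bounds the treewidth. Since G has at least one edge (e.g. 2–1), it is not an edgeless graph, so tw(G) ≥ 1. Hence tw(G) = 1 exactly.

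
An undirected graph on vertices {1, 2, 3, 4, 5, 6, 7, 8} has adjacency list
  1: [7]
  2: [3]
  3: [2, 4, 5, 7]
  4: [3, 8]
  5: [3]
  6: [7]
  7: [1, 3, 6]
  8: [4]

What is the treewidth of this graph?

A width-1 tree decomposition is:
Bags: B1 = {3, 4}  B2 = {3, 7}  B3 = {6, 7}  B4 = {4, 8}  B5 = {2, 3}  B6 = {1, 7}  B7 = {3, 5}
Tree: B1–B2, B2–B3, B1–B4, B1–B5, B3–B6, B2–B7
The largest bag has 2 vertices, giving width 1; this decomposition certifies tw(G) ≤ 1. G has an edge, so its treewidth is at least 1. The upper and lower bounds meet at 1, so that is the treewidth.

1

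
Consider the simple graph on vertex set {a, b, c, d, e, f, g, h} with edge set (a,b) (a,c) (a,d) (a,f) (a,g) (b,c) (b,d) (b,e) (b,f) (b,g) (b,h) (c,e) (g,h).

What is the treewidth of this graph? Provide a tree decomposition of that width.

The largest bag has 3 vertices, giving width 2; this decomposition certifies tw(G) ≤ 2. For the lower bound, the 3 vertices {b, c, e} are pairwise adjacent, and any tree decomposition puts a clique entirely inside one bag — forcing width ≥ 2. Therefore the treewidth is 2.

Treewidth 2.
One optimal decomposition is:
Bags: B1 = {a, b, f}  B2 = {a, b, c}  B3 = {a, b, g}  B4 = {b, g, h}  B5 = {b, c, e}  B6 = {a, b, d}
Tree: B1–B2, B1–B3, B3–B4, B2–B5, B2–B6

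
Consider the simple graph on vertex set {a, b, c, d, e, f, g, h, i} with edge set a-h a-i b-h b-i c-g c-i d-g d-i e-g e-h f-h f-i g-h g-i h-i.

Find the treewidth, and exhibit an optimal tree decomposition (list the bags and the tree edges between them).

Each bag holds 3 vertices, so the decomposition has width 2, which upper-bounds the treewidth. On the other hand G contains the 3-clique {e, g, h}. A clique must lie in a single bag of any decomposition, so no decomposition can have width below 2. The upper and lower bounds meet at 2, so that is the treewidth.

Treewidth 2.
One such decomposition:
Bags: B1 = {a, h, i}  B2 = {b, h, i}  B3 = {f, h, i}  B4 = {g, h, i}  B5 = {d, g, i}  B6 = {c, g, i}  B7 = {e, g, h}
Tree: B1–B2, B1–B3, B2–B4, B4–B5, B5–B6, B4–B7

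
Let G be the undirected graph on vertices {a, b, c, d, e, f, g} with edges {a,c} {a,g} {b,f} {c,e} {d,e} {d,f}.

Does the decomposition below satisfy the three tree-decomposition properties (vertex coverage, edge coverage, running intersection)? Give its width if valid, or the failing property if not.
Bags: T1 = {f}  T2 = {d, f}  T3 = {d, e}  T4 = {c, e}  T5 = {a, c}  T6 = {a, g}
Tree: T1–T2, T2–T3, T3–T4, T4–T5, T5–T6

A tree decomposition must satisfy three properties: every vertex lies in some bag; for every edge, both endpoints lie together in some bag; and for every vertex, the bags containing it form a connected subtree. Here vertex b appears in no bag, so the decomposition is invalid.

No — vertex b appears in no bag.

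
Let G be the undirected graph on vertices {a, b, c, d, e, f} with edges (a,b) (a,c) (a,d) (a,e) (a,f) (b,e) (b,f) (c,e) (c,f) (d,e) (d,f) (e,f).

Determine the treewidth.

A width-3 tree decomposition is:
Bags: B1 = {a, b, e, f}  B2 = {a, d, e, f}  B3 = {a, c, e, f}
Tree: B1–B2, B1–B3
Each bag holds 4 vertices, so the decomposition has width 3, which upper-bounds the treewidth. Conversely, {a, d, e, f} is a clique of size 4, and the vertices of any clique must share a bag in every tree decomposition; so some bag has ≥ 4 vertices and tw(G) ≥ 3. Hence tw(G) = 3 exactly.

3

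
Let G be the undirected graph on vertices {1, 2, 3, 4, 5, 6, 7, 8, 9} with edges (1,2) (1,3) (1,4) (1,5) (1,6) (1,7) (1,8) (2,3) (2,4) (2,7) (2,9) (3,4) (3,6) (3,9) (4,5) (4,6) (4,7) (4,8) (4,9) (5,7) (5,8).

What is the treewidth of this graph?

3

A width-3 tree decomposition is:
Bags: B1 = {1, 2, 4, 7}  B2 = {1, 4, 5, 7}  B3 = {1, 4, 5, 8}  B4 = {1, 2, 3, 4}  B5 = {1, 3, 4, 6}  B6 = {2, 3, 4, 9}
Tree: B1–B2, B2–B3, B1–B4, B4–B5, B4–B6
Each bag holds 4 vertices, so the decomposition has width 3, which upper-bounds the treewidth. For the lower bound, the 4 vertices {1, 4, 5, 8} are pairwise adjacent, and any tree decomposition puts a clique entirely inside one bag — forcing width ≥ 3. Hence tw(G) = 3 exactly.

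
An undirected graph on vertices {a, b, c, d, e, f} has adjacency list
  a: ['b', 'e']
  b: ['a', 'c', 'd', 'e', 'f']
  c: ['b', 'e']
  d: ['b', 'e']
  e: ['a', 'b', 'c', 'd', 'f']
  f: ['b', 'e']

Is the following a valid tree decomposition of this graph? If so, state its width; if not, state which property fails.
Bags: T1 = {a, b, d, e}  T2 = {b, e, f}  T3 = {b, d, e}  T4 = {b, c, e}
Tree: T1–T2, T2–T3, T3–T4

A tree decomposition must satisfy three properties: every vertex lies in some bag; for every edge, both endpoints lie together in some bag; and for every vertex, the bags containing it form a connected subtree. Here bags containing vertex d are not connected in the tree, so the decomposition is invalid.

No — bags containing vertex d are not connected in the tree.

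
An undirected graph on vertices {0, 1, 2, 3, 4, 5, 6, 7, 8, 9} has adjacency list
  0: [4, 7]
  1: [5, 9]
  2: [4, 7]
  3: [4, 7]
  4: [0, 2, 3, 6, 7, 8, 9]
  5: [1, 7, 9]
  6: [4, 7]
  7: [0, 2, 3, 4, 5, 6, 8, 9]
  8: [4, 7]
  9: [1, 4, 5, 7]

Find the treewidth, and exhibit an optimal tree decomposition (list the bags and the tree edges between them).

Treewidth 2.
One optimal decomposition is:
Bags: B1 = {4, 6, 7}  B2 = {0, 4, 7}  B3 = {4, 7, 9}  B4 = {5, 7, 9}  B5 = {3, 4, 7}  B6 = {4, 7, 8}  B7 = {1, 5, 9}  B8 = {2, 4, 7}
Tree: B1–B2, B1–B3, B3–B4, B1–B5, B2–B6, B4–B7, B6–B8

The largest bag has 3 vertices, giving width 2; this decomposition certifies tw(G) ≤ 2. Conversely, {1, 5, 9} is a clique of size 3, and the vertices of any clique must share a bag in every tree decomposition; so some bag has ≥ 3 vertices and tw(G) ≥ 2. Combining the bounds, tw(G) = 2.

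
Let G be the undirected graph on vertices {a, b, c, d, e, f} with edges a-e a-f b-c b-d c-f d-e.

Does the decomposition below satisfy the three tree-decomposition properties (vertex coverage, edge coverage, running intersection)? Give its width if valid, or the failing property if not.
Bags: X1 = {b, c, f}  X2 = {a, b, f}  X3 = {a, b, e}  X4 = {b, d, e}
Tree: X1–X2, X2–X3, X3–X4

Checking the three conditions: (i) the bags cover all of {a, b, c, d, e, f}; (ii) for each edge, some bag contains both endpoints; (iii) the bags containing any fixed vertex form a subtree. All hold, so the decomposition is valid with width 3 − 1 = 2.

Yes; width 2.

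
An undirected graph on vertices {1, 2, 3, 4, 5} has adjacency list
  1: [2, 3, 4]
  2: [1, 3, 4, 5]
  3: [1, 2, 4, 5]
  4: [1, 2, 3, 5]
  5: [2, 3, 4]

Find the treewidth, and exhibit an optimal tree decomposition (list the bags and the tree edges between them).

The largest bag has 4 vertices, giving width 3; this decomposition certifies tw(G) ≤ 3. Conversely, {1, 2, 3, 4} is a clique of size 4, and the vertices of any clique must share a bag in every tree decomposition; so some bag has ≥ 4 vertices and tw(G) ≥ 3. The upper and lower bounds meet at 3, so that is the treewidth.

Treewidth 3.
Bags: B1 = {1, 2, 3, 4}  B2 = {2, 3, 4, 5}
Tree: B1–B2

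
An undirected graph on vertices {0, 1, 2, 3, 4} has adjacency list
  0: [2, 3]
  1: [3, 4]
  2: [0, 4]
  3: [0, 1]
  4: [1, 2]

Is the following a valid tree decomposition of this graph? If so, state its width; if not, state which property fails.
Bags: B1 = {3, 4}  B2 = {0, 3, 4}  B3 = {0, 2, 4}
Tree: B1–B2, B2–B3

A tree decomposition must satisfy three properties: every vertex lies in some bag; for every edge, both endpoints lie together in some bag; and for every vertex, the bags containing it form a connected subtree. Here vertex 1 appears in no bag, so the decomposition is invalid.

No — vertex 1 appears in no bag.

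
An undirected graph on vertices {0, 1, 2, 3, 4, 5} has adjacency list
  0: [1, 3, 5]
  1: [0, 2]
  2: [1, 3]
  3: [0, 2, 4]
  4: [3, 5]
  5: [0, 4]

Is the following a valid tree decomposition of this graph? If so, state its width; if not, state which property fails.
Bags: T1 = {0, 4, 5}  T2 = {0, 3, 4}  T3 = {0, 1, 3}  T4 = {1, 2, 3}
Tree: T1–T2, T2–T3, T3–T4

Vertex coverage: the bags together contain {0, 1, 2, 3, 4, 5}, the full vertex set. Edge coverage: each edge of G has both endpoints in at least one bag. Running intersection: for every vertex, the bags containing it form a connected subtree. All three properties hold, so this is a valid tree decomposition of width max|bag| − 1 = 2, and hence tw(G) ≤ 2.

Yes; width 2.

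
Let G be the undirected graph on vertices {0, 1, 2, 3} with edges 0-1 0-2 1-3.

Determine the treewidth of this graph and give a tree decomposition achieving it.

Treewidth 1.
One such decomposition:
Bags: B1 = {0, 2}  B2 = {0, 1}  B3 = {1, 3}
Tree: B1–B2, B2–B3

The largest bag has 2 vertices, giving width 1; this decomposition certifies tw(G) ≤ 1. Since G has at least one edge (e.g. 2–0), it is not an edgeless graph, so tw(G) ≥ 1. Combining the bounds, tw(G) = 1.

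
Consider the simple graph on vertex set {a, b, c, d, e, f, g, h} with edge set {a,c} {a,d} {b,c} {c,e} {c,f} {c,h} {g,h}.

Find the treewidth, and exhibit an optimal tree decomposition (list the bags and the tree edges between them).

Treewidth 1.
One optimal decomposition is:
Bags: B1 = {c, h}  B2 = {c, e}  B3 = {b, c}  B4 = {a, c}  B5 = {c, f}  B6 = {g, h}  B7 = {a, d}
Tree: B1–B2, B2–B3, B2–B4, B3–B5, B1–B6, B4–B7

Every bag has size at most 2, so the width is 2 − 1 = 1 and tw(G) ≤ 1. Since G has at least one edge (e.g. c–h), it is not an edgeless graph, so tw(G) ≥ 1. Hence tw(G) = 1 exactly.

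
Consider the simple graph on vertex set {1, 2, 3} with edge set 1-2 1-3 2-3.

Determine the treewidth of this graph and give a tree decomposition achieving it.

With just one bag of size 3, the width is 3 − 1 = 2, so tw(G) ≤ 2. On the other hand G contains the 3-clique {1, 2, 3}. A clique must lie in a single bag of any decomposition, so no decomposition can have width below 2. Combining the bounds, tw(G) = 2.

Treewidth 2.
One optimal decomposition is:
Bags: B1 = {1, 2, 3}
Tree: (single bag)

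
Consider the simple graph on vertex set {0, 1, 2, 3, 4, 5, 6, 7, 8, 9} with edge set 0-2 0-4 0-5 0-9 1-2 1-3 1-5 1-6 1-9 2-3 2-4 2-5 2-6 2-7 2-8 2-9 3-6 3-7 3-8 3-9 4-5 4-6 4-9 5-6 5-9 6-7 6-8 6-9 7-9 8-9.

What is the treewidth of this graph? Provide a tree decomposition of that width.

Every bag has size at most 5, so the width is 5 − 1 = 4 and tw(G) ≤ 4. Conversely, {0, 2, 4, 5, 9} is a clique of size 5, and the vertices of any clique must share a bag in every tree decomposition; so some bag has ≥ 5 vertices and tw(G) ≥ 4. Combining the bounds, tw(G) = 4.

Treewidth 4.
One optimal decomposition is:
Bags: B1 = {1, 2, 3, 6, 9}  B2 = {2, 3, 6, 7, 9}  B3 = {1, 2, 5, 6, 9}  B4 = {2, 4, 5, 6, 9}  B5 = {2, 3, 6, 8, 9}  B6 = {0, 2, 4, 5, 9}
Tree: B1–B2, B1–B3, B3–B4, B2–B5, B4–B6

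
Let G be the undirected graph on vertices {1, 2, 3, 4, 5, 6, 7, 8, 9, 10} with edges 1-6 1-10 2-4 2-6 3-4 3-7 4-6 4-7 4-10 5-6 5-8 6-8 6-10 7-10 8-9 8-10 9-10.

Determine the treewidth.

2

A width-2 tree decomposition is:
Bags: B1 = {4, 6, 10}  B2 = {6, 8, 10}  B3 = {5, 6, 8}  B4 = {1, 6, 10}  B5 = {4, 7, 10}  B6 = {2, 4, 6}  B7 = {3, 4, 7}  B8 = {8, 9, 10}
Tree: B1–B2, B2–B3, B1–B4, B1–B5, B1–B6, B5–B7, B2–B8
Every bag has size at most 3, so the width is 3 − 1 = 2 and tw(G) ≤ 2. For the lower bound, the 3 vertices {8, 9, 10} are pairwise adjacent, and any tree decomposition puts a clique entirely inside one bag — forcing width ≥ 2. Combining the bounds, tw(G) = 2.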